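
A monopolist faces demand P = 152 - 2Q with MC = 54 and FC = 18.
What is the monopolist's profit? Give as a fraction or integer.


MR = MC: 152 - 4Q = 54
Q* = 49/2
P* = 152 - 2*49/2 = 103
Profit = (P* - MC)*Q* - FC
= (103 - 54)*49/2 - 18
= 49*49/2 - 18
= 2401/2 - 18 = 2365/2

2365/2


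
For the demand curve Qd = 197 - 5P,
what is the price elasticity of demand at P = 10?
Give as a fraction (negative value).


dQ/dP = -5
At P = 10: Q = 197 - 5*10 = 147
E = (dQ/dP)(P/Q) = (-5)(10/147) = -50/147

-50/147


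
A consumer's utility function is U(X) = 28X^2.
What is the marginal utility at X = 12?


MU = dU/dX = 28*2*X^(2-1)
MU = 56*X^1
At X = 12:
MU = 56 * 12^1
MU = 56 * 12 = 672

672


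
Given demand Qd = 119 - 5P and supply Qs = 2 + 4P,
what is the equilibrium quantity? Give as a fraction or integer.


First find equilibrium price:
119 - 5P = 2 + 4P
P* = 117/9 = 13
Then substitute into demand:
Q* = 119 - 5 * 13 = 54

54


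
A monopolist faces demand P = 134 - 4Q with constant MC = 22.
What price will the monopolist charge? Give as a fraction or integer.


MR = 134 - 8Q
Set MR = MC: 134 - 8Q = 22
Q* = 14
Substitute into demand:
P* = 134 - 4*14 = 78

78


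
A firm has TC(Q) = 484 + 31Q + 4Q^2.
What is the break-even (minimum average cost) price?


AC(Q) = 484/Q + 31 + 4Q
To minimize: dAC/dQ = -484/Q^2 + 4 = 0
Q^2 = 484/4 = 121
Q* = 11
Min AC = 484/11 + 31 + 4*11
Min AC = 44 + 31 + 44 = 119

119


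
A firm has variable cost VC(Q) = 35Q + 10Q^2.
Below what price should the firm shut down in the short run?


AVC(Q) = VC(Q)/Q = 35 + 10Q
AVC is increasing in Q, so minimum AVC is at Q -> 0+.
Min AVC = 35
The firm should shut down if P < 35.

35


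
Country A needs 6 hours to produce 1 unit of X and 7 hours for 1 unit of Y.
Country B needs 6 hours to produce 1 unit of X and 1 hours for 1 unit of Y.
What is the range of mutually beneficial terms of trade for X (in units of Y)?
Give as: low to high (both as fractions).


Opportunity cost of X for Country A = hours_X / hours_Y = 6/7 = 6/7 units of Y
Opportunity cost of X for Country B = hours_X / hours_Y = 6/1 = 6 units of Y
Terms of trade must be between the two opportunity costs.
Range: 6/7 to 6

6/7 to 6


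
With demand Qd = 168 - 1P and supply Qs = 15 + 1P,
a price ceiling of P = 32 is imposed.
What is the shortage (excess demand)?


At P = 32:
Qd = 168 - 1*32 = 136
Qs = 15 + 1*32 = 47
Shortage = Qd - Qs = 136 - 47 = 89

89


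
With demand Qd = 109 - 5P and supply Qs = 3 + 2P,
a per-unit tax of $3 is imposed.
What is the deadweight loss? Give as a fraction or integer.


Pre-tax equilibrium quantity: Q* = 233/7
Post-tax equilibrium quantity: Q_tax = 29
Reduction in quantity: Q* - Q_tax = 30/7
DWL = (1/2) * tax * (Q* - Q_tax)
DWL = (1/2) * 3 * 30/7 = 45/7

45/7


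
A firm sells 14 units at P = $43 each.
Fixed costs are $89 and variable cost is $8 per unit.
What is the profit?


Total Revenue = P * Q = 43 * 14 = $602
Total Cost = FC + VC*Q = 89 + 8*14 = $201
Profit = TR - TC = 602 - 201 = $401

$401


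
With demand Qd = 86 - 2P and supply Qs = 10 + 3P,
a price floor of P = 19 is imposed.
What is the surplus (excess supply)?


At P = 19:
Qd = 86 - 2*19 = 48
Qs = 10 + 3*19 = 67
Surplus = Qs - Qd = 67 - 48 = 19

19


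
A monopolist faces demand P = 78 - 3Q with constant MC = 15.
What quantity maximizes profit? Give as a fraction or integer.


TR = P*Q = (78 - 3Q)Q = 78Q - 3Q^2
MR = dTR/dQ = 78 - 6Q
Set MR = MC:
78 - 6Q = 15
63 = 6Q
Q* = 63/6 = 21/2

21/2


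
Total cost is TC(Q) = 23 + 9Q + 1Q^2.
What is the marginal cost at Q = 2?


MC = dTC/dQ = 9 + 2*1*Q
At Q = 2:
MC = 9 + 2*2
MC = 9 + 4 = 13

13


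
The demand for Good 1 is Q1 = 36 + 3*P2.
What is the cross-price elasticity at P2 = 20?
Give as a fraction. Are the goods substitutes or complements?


dQ1/dP2 = 3
At P2 = 20: Q1 = 36 + 3*20 = 96
Exy = (dQ1/dP2)(P2/Q1) = 3 * 20 / 96 = 5/8
Since Exy > 0, the goods are substitutes.

5/8 (substitutes)


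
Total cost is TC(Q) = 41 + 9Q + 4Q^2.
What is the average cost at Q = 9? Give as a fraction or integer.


TC(9) = 41 + 9*9 + 4*9^2
TC(9) = 41 + 81 + 324 = 446
AC = TC/Q = 446/9 = 446/9

446/9


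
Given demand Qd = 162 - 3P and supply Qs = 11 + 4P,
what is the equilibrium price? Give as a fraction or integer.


At equilibrium, Qd = Qs.
162 - 3P = 11 + 4P
162 - 11 = 3P + 4P
151 = 7P
P* = 151/7 = 151/7

151/7


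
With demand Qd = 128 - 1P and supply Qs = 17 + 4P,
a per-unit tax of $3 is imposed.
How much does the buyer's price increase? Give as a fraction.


With a per-unit tax, the buyer's price increase depends on relative slopes.
Supply slope: d = 4, Demand slope: b = 1
Buyer's price increase = d * tax / (b + d)
= 4 * 3 / (1 + 4)
= 12 / 5 = 12/5

12/5


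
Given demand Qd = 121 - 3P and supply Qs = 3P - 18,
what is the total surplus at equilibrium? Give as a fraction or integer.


Find equilibrium: 121 - 3P = 3P - 18
121 + 18 = 6P
P* = 139/6 = 139/6
Q* = 3*139/6 - 18 = 103/2
Inverse demand: P = 121/3 - Q/3, so P_max = 121/3
Inverse supply: P = 6 + Q/3, so P_min = 6
CS = (1/2) * 103/2 * (121/3 - 139/6) = 10609/24
PS = (1/2) * 103/2 * (139/6 - 6) = 10609/24
TS = CS + PS = 10609/24 + 10609/24 = 10609/12

10609/12


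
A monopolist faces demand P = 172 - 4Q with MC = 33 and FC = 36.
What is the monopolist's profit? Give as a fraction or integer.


MR = MC: 172 - 8Q = 33
Q* = 139/8
P* = 172 - 4*139/8 = 205/2
Profit = (P* - MC)*Q* - FC
= (205/2 - 33)*139/8 - 36
= 139/2*139/8 - 36
= 19321/16 - 36 = 18745/16

18745/16


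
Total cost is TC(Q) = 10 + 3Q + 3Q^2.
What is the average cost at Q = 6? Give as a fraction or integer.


TC(6) = 10 + 3*6 + 3*6^2
TC(6) = 10 + 18 + 108 = 136
AC = TC/Q = 136/6 = 68/3

68/3


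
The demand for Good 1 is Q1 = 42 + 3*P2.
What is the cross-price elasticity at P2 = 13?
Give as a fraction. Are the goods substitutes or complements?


dQ1/dP2 = 3
At P2 = 13: Q1 = 42 + 3*13 = 81
Exy = (dQ1/dP2)(P2/Q1) = 3 * 13 / 81 = 13/27
Since Exy > 0, the goods are substitutes.

13/27 (substitutes)


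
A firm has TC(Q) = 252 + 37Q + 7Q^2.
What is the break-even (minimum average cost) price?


AC(Q) = 252/Q + 37 + 7Q
To minimize: dAC/dQ = -252/Q^2 + 7 = 0
Q^2 = 252/7 = 36
Q* = 6
Min AC = 252/6 + 37 + 7*6
Min AC = 42 + 37 + 42 = 121

121


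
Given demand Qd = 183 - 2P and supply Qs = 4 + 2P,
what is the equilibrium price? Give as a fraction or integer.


At equilibrium, Qd = Qs.
183 - 2P = 4 + 2P
183 - 4 = 2P + 2P
179 = 4P
P* = 179/4 = 179/4

179/4


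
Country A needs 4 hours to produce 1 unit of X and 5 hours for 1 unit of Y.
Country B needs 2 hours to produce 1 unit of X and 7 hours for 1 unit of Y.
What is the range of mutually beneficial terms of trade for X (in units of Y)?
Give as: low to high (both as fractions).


Opportunity cost of X for Country A = hours_X / hours_Y = 4/5 = 4/5 units of Y
Opportunity cost of X for Country B = hours_X / hours_Y = 2/7 = 2/7 units of Y
Terms of trade must be between the two opportunity costs.
Range: 2/7 to 4/5

2/7 to 4/5


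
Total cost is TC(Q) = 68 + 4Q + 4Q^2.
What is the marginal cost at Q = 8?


MC = dTC/dQ = 4 + 2*4*Q
At Q = 8:
MC = 4 + 8*8
MC = 4 + 64 = 68

68


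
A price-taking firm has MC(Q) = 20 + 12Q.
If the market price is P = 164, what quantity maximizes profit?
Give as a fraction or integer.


In perfect competition, profit is maximized where P = MC.
164 = 20 + 12Q
144 = 12Q
Q* = 144/12 = 12

12


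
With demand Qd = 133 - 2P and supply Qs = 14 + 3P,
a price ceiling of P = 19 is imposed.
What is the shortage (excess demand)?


At P = 19:
Qd = 133 - 2*19 = 95
Qs = 14 + 3*19 = 71
Shortage = Qd - Qs = 95 - 71 = 24

24


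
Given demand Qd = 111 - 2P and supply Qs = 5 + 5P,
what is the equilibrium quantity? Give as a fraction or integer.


First find equilibrium price:
111 - 2P = 5 + 5P
P* = 106/7 = 106/7
Then substitute into demand:
Q* = 111 - 2 * 106/7 = 565/7

565/7


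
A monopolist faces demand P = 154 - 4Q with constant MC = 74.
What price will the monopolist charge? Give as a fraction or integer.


MR = 154 - 8Q
Set MR = MC: 154 - 8Q = 74
Q* = 10
Substitute into demand:
P* = 154 - 4*10 = 114

114


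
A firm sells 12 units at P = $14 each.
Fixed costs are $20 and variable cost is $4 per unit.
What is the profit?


Total Revenue = P * Q = 14 * 12 = $168
Total Cost = FC + VC*Q = 20 + 4*12 = $68
Profit = TR - TC = 168 - 68 = $100

$100


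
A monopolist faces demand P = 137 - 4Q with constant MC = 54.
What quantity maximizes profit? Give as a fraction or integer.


TR = P*Q = (137 - 4Q)Q = 137Q - 4Q^2
MR = dTR/dQ = 137 - 8Q
Set MR = MC:
137 - 8Q = 54
83 = 8Q
Q* = 83/8 = 83/8

83/8


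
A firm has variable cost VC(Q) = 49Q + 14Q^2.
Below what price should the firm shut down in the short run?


AVC(Q) = VC(Q)/Q = 49 + 14Q
AVC is increasing in Q, so minimum AVC is at Q -> 0+.
Min AVC = 49
The firm should shut down if P < 49.

49


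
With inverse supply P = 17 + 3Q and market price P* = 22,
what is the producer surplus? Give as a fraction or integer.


Minimum supply price (at Q=0): P_min = 17
Quantity supplied at P* = 22:
Q* = (22 - 17)/3 = 5/3
PS = (1/2) * Q* * (P* - P_min)
PS = (1/2) * 5/3 * (22 - 17)
PS = (1/2) * 5/3 * 5 = 25/6

25/6


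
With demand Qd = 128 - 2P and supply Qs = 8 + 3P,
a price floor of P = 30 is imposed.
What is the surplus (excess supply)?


At P = 30:
Qd = 128 - 2*30 = 68
Qs = 8 + 3*30 = 98
Surplus = Qs - Qd = 98 - 68 = 30

30


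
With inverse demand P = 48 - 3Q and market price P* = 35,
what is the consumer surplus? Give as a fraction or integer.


Maximum willingness to pay (at Q=0): P_max = 48
Quantity demanded at P* = 35:
Q* = (48 - 35)/3 = 13/3
CS = (1/2) * Q* * (P_max - P*)
CS = (1/2) * 13/3 * (48 - 35)
CS = (1/2) * 13/3 * 13 = 169/6

169/6


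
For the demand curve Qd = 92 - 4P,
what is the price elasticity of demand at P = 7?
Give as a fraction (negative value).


dQ/dP = -4
At P = 7: Q = 92 - 4*7 = 64
E = (dQ/dP)(P/Q) = (-4)(7/64) = -7/16

-7/16


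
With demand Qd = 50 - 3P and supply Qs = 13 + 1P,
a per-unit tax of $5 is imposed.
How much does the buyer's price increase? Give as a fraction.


With a per-unit tax, the buyer's price increase depends on relative slopes.
Supply slope: d = 1, Demand slope: b = 3
Buyer's price increase = d * tax / (b + d)
= 1 * 5 / (3 + 1)
= 5 / 4 = 5/4

5/4


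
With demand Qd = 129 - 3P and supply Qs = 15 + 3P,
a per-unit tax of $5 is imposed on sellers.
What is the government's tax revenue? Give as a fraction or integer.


With tax on sellers, new supply: Qs' = 15 + 3(P - 5)
= 0 + 3P
New equilibrium quantity:
Q_new = 129/2
Tax revenue = tax * Q_new = 5 * 129/2 = 645/2

645/2


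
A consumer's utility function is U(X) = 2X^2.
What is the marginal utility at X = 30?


MU = dU/dX = 2*2*X^(2-1)
MU = 4*X^1
At X = 30:
MU = 4 * 30^1
MU = 4 * 30 = 120

120


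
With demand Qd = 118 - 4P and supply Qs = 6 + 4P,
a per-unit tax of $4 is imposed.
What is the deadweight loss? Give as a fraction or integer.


Pre-tax equilibrium quantity: Q* = 62
Post-tax equilibrium quantity: Q_tax = 54
Reduction in quantity: Q* - Q_tax = 8
DWL = (1/2) * tax * (Q* - Q_tax)
DWL = (1/2) * 4 * 8 = 16

16


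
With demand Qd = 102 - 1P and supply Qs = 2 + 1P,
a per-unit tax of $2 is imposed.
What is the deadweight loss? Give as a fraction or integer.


Pre-tax equilibrium quantity: Q* = 52
Post-tax equilibrium quantity: Q_tax = 51
Reduction in quantity: Q* - Q_tax = 1
DWL = (1/2) * tax * (Q* - Q_tax)
DWL = (1/2) * 2 * 1 = 1

1


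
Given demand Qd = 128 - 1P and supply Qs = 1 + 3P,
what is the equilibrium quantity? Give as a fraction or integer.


First find equilibrium price:
128 - 1P = 1 + 3P
P* = 127/4 = 127/4
Then substitute into demand:
Q* = 128 - 1 * 127/4 = 385/4

385/4


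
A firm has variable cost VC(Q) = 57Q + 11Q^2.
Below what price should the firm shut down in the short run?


AVC(Q) = VC(Q)/Q = 57 + 11Q
AVC is increasing in Q, so minimum AVC is at Q -> 0+.
Min AVC = 57
The firm should shut down if P < 57.

57


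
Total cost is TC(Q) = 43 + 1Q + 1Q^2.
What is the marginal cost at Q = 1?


MC = dTC/dQ = 1 + 2*1*Q
At Q = 1:
MC = 1 + 2*1
MC = 1 + 2 = 3

3


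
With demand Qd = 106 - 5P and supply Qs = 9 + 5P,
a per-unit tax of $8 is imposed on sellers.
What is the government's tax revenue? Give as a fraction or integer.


With tax on sellers, new supply: Qs' = 9 + 5(P - 8)
= 5P - 31
New equilibrium quantity:
Q_new = 75/2
Tax revenue = tax * Q_new = 8 * 75/2 = 300

300


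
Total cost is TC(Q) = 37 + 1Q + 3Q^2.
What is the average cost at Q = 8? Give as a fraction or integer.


TC(8) = 37 + 1*8 + 3*8^2
TC(8) = 37 + 8 + 192 = 237
AC = TC/Q = 237/8 = 237/8

237/8


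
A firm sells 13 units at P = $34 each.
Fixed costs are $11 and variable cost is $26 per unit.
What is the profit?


Total Revenue = P * Q = 34 * 13 = $442
Total Cost = FC + VC*Q = 11 + 26*13 = $349
Profit = TR - TC = 442 - 349 = $93

$93


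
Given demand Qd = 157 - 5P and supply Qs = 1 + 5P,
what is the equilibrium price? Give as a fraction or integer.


At equilibrium, Qd = Qs.
157 - 5P = 1 + 5P
157 - 1 = 5P + 5P
156 = 10P
P* = 156/10 = 78/5

78/5


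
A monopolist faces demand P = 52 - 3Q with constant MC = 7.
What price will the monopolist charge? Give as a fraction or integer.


MR = 52 - 6Q
Set MR = MC: 52 - 6Q = 7
Q* = 15/2
Substitute into demand:
P* = 52 - 3*15/2 = 59/2

59/2


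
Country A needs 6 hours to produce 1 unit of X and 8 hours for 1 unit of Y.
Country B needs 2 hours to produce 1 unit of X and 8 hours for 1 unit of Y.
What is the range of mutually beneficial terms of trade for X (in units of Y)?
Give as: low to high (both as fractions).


Opportunity cost of X for Country A = hours_X / hours_Y = 6/8 = 3/4 units of Y
Opportunity cost of X for Country B = hours_X / hours_Y = 2/8 = 1/4 units of Y
Terms of trade must be between the two opportunity costs.
Range: 1/4 to 3/4

1/4 to 3/4


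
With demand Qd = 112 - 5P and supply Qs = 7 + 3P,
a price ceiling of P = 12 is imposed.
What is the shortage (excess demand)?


At P = 12:
Qd = 112 - 5*12 = 52
Qs = 7 + 3*12 = 43
Shortage = Qd - Qs = 52 - 43 = 9

9


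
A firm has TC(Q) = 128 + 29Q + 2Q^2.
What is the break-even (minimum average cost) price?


AC(Q) = 128/Q + 29 + 2Q
To minimize: dAC/dQ = -128/Q^2 + 2 = 0
Q^2 = 128/2 = 64
Q* = 8
Min AC = 128/8 + 29 + 2*8
Min AC = 16 + 29 + 16 = 61

61


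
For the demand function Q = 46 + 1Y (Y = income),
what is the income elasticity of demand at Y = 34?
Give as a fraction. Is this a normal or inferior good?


dQ/dY = 1
At Y = 34: Q = 46 + 1*34 = 80
Ey = (dQ/dY)(Y/Q) = 1 * 34 / 80 = 17/40
Since Ey > 0, this is a normal good.

17/40 (normal good)


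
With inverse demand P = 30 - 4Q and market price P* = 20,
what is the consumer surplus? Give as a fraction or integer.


Maximum willingness to pay (at Q=0): P_max = 30
Quantity demanded at P* = 20:
Q* = (30 - 20)/4 = 5/2
CS = (1/2) * Q* * (P_max - P*)
CS = (1/2) * 5/2 * (30 - 20)
CS = (1/2) * 5/2 * 10 = 25/2

25/2


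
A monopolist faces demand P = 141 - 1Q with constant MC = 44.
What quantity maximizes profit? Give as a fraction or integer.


TR = P*Q = (141 - 1Q)Q = 141Q - 1Q^2
MR = dTR/dQ = 141 - 2Q
Set MR = MC:
141 - 2Q = 44
97 = 2Q
Q* = 97/2 = 97/2

97/2


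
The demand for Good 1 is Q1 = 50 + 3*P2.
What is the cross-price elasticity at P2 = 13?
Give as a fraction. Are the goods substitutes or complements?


dQ1/dP2 = 3
At P2 = 13: Q1 = 50 + 3*13 = 89
Exy = (dQ1/dP2)(P2/Q1) = 3 * 13 / 89 = 39/89
Since Exy > 0, the goods are substitutes.

39/89 (substitutes)


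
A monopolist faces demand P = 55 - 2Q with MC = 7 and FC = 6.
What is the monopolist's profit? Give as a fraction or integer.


MR = MC: 55 - 4Q = 7
Q* = 12
P* = 55 - 2*12 = 31
Profit = (P* - MC)*Q* - FC
= (31 - 7)*12 - 6
= 24*12 - 6
= 288 - 6 = 282

282


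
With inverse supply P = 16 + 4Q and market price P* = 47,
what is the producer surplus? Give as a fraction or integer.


Minimum supply price (at Q=0): P_min = 16
Quantity supplied at P* = 47:
Q* = (47 - 16)/4 = 31/4
PS = (1/2) * Q* * (P* - P_min)
PS = (1/2) * 31/4 * (47 - 16)
PS = (1/2) * 31/4 * 31 = 961/8

961/8


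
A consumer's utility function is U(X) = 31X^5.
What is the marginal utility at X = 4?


MU = dU/dX = 31*5*X^(5-1)
MU = 155*X^4
At X = 4:
MU = 155 * 4^4
MU = 155 * 256 = 39680

39680


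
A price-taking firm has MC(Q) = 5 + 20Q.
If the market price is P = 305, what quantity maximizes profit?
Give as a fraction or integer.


In perfect competition, profit is maximized where P = MC.
305 = 5 + 20Q
300 = 20Q
Q* = 300/20 = 15

15


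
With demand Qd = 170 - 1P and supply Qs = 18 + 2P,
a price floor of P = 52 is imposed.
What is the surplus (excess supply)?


At P = 52:
Qd = 170 - 1*52 = 118
Qs = 18 + 2*52 = 122
Surplus = Qs - Qd = 122 - 118 = 4

4


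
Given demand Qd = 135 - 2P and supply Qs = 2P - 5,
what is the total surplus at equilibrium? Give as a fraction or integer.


Find equilibrium: 135 - 2P = 2P - 5
135 + 5 = 4P
P* = 140/4 = 35
Q* = 2*35 - 5 = 65
Inverse demand: P = 135/2 - Q/2, so P_max = 135/2
Inverse supply: P = 5/2 + Q/2, so P_min = 5/2
CS = (1/2) * 65 * (135/2 - 35) = 4225/4
PS = (1/2) * 65 * (35 - 5/2) = 4225/4
TS = CS + PS = 4225/4 + 4225/4 = 4225/2

4225/2


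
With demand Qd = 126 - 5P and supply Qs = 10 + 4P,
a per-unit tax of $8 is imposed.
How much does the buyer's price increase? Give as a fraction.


With a per-unit tax, the buyer's price increase depends on relative slopes.
Supply slope: d = 4, Demand slope: b = 5
Buyer's price increase = d * tax / (b + d)
= 4 * 8 / (5 + 4)
= 32 / 9 = 32/9

32/9


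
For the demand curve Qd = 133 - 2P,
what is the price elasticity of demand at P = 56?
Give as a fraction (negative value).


dQ/dP = -2
At P = 56: Q = 133 - 2*56 = 21
E = (dQ/dP)(P/Q) = (-2)(56/21) = -16/3

-16/3


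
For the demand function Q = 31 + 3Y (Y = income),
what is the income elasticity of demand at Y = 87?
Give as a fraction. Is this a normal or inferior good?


dQ/dY = 3
At Y = 87: Q = 31 + 3*87 = 292
Ey = (dQ/dY)(Y/Q) = 3 * 87 / 292 = 261/292
Since Ey > 0, this is a normal good.

261/292 (normal good)


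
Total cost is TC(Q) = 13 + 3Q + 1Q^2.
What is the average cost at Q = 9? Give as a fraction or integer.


TC(9) = 13 + 3*9 + 1*9^2
TC(9) = 13 + 27 + 81 = 121
AC = TC/Q = 121/9 = 121/9

121/9


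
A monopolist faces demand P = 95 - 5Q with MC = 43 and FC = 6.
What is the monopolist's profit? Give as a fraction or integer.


MR = MC: 95 - 10Q = 43
Q* = 26/5
P* = 95 - 5*26/5 = 69
Profit = (P* - MC)*Q* - FC
= (69 - 43)*26/5 - 6
= 26*26/5 - 6
= 676/5 - 6 = 646/5

646/5


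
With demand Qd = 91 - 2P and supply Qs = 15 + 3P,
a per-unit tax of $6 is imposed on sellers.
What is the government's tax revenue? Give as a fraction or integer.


With tax on sellers, new supply: Qs' = 15 + 3(P - 6)
= 3P - 3
New equilibrium quantity:
Q_new = 267/5
Tax revenue = tax * Q_new = 6 * 267/5 = 1602/5

1602/5


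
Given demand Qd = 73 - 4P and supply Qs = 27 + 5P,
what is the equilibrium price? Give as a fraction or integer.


At equilibrium, Qd = Qs.
73 - 4P = 27 + 5P
73 - 27 = 4P + 5P
46 = 9P
P* = 46/9 = 46/9

46/9


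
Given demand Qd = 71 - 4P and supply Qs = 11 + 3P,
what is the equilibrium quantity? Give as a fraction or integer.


First find equilibrium price:
71 - 4P = 11 + 3P
P* = 60/7 = 60/7
Then substitute into demand:
Q* = 71 - 4 * 60/7 = 257/7

257/7


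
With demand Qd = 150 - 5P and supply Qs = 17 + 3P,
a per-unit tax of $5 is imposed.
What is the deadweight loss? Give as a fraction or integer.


Pre-tax equilibrium quantity: Q* = 535/8
Post-tax equilibrium quantity: Q_tax = 115/2
Reduction in quantity: Q* - Q_tax = 75/8
DWL = (1/2) * tax * (Q* - Q_tax)
DWL = (1/2) * 5 * 75/8 = 375/16

375/16


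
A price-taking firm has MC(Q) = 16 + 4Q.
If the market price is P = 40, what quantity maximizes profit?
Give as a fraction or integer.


In perfect competition, profit is maximized where P = MC.
40 = 16 + 4Q
24 = 4Q
Q* = 24/4 = 6

6


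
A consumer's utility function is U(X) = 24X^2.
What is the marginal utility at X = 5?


MU = dU/dX = 24*2*X^(2-1)
MU = 48*X^1
At X = 5:
MU = 48 * 5^1
MU = 48 * 5 = 240

240


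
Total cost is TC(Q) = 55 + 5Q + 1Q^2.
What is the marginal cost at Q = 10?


MC = dTC/dQ = 5 + 2*1*Q
At Q = 10:
MC = 5 + 2*10
MC = 5 + 20 = 25

25


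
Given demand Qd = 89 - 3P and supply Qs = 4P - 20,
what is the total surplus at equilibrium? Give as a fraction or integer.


Find equilibrium: 89 - 3P = 4P - 20
89 + 20 = 7P
P* = 109/7 = 109/7
Q* = 4*109/7 - 20 = 296/7
Inverse demand: P = 89/3 - Q/3, so P_max = 89/3
Inverse supply: P = 5 + Q/4, so P_min = 5
CS = (1/2) * 296/7 * (89/3 - 109/7) = 43808/147
PS = (1/2) * 296/7 * (109/7 - 5) = 10952/49
TS = CS + PS = 43808/147 + 10952/49 = 10952/21

10952/21


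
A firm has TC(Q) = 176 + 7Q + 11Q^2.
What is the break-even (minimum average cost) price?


AC(Q) = 176/Q + 7 + 11Q
To minimize: dAC/dQ = -176/Q^2 + 11 = 0
Q^2 = 176/11 = 16
Q* = 4
Min AC = 176/4 + 7 + 11*4
Min AC = 44 + 7 + 44 = 95

95


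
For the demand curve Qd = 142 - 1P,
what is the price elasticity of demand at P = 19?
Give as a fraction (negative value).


dQ/dP = -1
At P = 19: Q = 142 - 1*19 = 123
E = (dQ/dP)(P/Q) = (-1)(19/123) = -19/123

-19/123


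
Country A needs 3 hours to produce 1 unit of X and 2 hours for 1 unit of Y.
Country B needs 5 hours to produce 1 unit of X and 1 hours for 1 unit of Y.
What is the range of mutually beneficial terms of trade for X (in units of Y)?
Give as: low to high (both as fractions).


Opportunity cost of X for Country A = hours_X / hours_Y = 3/2 = 3/2 units of Y
Opportunity cost of X for Country B = hours_X / hours_Y = 5/1 = 5 units of Y
Terms of trade must be between the two opportunity costs.
Range: 3/2 to 5

3/2 to 5


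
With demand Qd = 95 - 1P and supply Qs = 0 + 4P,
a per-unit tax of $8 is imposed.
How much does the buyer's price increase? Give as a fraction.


With a per-unit tax, the buyer's price increase depends on relative slopes.
Supply slope: d = 4, Demand slope: b = 1
Buyer's price increase = d * tax / (b + d)
= 4 * 8 / (1 + 4)
= 32 / 5 = 32/5

32/5


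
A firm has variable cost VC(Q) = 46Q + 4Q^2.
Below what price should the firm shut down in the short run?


AVC(Q) = VC(Q)/Q = 46 + 4Q
AVC is increasing in Q, so minimum AVC is at Q -> 0+.
Min AVC = 46
The firm should shut down if P < 46.

46


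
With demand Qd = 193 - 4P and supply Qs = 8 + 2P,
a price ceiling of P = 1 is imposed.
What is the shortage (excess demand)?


At P = 1:
Qd = 193 - 4*1 = 189
Qs = 8 + 2*1 = 10
Shortage = Qd - Qs = 189 - 10 = 179

179


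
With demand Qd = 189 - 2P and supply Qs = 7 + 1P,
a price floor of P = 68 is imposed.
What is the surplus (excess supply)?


At P = 68:
Qd = 189 - 2*68 = 53
Qs = 7 + 1*68 = 75
Surplus = Qs - Qd = 75 - 53 = 22

22


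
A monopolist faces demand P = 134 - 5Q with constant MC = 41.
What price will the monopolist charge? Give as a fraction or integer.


MR = 134 - 10Q
Set MR = MC: 134 - 10Q = 41
Q* = 93/10
Substitute into demand:
P* = 134 - 5*93/10 = 175/2

175/2


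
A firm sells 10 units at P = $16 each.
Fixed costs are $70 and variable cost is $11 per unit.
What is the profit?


Total Revenue = P * Q = 16 * 10 = $160
Total Cost = FC + VC*Q = 70 + 11*10 = $180
Profit = TR - TC = 160 - 180 = $-20

$-20


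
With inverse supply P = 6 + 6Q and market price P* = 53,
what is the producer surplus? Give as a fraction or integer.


Minimum supply price (at Q=0): P_min = 6
Quantity supplied at P* = 53:
Q* = (53 - 6)/6 = 47/6
PS = (1/2) * Q* * (P* - P_min)
PS = (1/2) * 47/6 * (53 - 6)
PS = (1/2) * 47/6 * 47 = 2209/12

2209/12


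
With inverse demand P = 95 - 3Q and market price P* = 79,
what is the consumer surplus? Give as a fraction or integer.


Maximum willingness to pay (at Q=0): P_max = 95
Quantity demanded at P* = 79:
Q* = (95 - 79)/3 = 16/3
CS = (1/2) * Q* * (P_max - P*)
CS = (1/2) * 16/3 * (95 - 79)
CS = (1/2) * 16/3 * 16 = 128/3

128/3


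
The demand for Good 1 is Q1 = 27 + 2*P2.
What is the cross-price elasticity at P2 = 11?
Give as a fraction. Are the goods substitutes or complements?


dQ1/dP2 = 2
At P2 = 11: Q1 = 27 + 2*11 = 49
Exy = (dQ1/dP2)(P2/Q1) = 2 * 11 / 49 = 22/49
Since Exy > 0, the goods are substitutes.

22/49 (substitutes)


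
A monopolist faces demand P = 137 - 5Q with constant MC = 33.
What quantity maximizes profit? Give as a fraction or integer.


TR = P*Q = (137 - 5Q)Q = 137Q - 5Q^2
MR = dTR/dQ = 137 - 10Q
Set MR = MC:
137 - 10Q = 33
104 = 10Q
Q* = 104/10 = 52/5

52/5


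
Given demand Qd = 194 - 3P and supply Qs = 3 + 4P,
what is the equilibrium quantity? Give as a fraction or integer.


First find equilibrium price:
194 - 3P = 3 + 4P
P* = 191/7 = 191/7
Then substitute into demand:
Q* = 194 - 3 * 191/7 = 785/7

785/7


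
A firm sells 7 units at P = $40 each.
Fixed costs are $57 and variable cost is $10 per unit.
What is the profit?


Total Revenue = P * Q = 40 * 7 = $280
Total Cost = FC + VC*Q = 57 + 10*7 = $127
Profit = TR - TC = 280 - 127 = $153

$153


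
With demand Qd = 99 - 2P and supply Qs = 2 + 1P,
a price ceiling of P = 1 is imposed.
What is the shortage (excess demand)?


At P = 1:
Qd = 99 - 2*1 = 97
Qs = 2 + 1*1 = 3
Shortage = Qd - Qs = 97 - 3 = 94

94


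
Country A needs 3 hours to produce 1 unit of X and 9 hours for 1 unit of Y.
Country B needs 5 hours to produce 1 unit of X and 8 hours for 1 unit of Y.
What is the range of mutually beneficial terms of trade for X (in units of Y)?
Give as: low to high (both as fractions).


Opportunity cost of X for Country A = hours_X / hours_Y = 3/9 = 1/3 units of Y
Opportunity cost of X for Country B = hours_X / hours_Y = 5/8 = 5/8 units of Y
Terms of trade must be between the two opportunity costs.
Range: 1/3 to 5/8

1/3 to 5/8


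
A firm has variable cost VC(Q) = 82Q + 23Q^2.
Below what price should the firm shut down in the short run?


AVC(Q) = VC(Q)/Q = 82 + 23Q
AVC is increasing in Q, so minimum AVC is at Q -> 0+.
Min AVC = 82
The firm should shut down if P < 82.

82


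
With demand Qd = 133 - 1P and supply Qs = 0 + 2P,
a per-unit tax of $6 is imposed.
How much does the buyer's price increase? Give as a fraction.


With a per-unit tax, the buyer's price increase depends on relative slopes.
Supply slope: d = 2, Demand slope: b = 1
Buyer's price increase = d * tax / (b + d)
= 2 * 6 / (1 + 2)
= 12 / 3 = 4

4


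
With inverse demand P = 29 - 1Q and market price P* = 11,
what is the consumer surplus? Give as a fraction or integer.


Maximum willingness to pay (at Q=0): P_max = 29
Quantity demanded at P* = 11:
Q* = (29 - 11)/1 = 18
CS = (1/2) * Q* * (P_max - P*)
CS = (1/2) * 18 * (29 - 11)
CS = (1/2) * 18 * 18 = 162

162


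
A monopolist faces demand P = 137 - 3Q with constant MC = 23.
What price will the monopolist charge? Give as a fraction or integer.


MR = 137 - 6Q
Set MR = MC: 137 - 6Q = 23
Q* = 19
Substitute into demand:
P* = 137 - 3*19 = 80

80


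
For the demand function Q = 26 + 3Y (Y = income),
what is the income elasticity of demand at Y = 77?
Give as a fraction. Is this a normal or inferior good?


dQ/dY = 3
At Y = 77: Q = 26 + 3*77 = 257
Ey = (dQ/dY)(Y/Q) = 3 * 77 / 257 = 231/257
Since Ey > 0, this is a normal good.

231/257 (normal good)


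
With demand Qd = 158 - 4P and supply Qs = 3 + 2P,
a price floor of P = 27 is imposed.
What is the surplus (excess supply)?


At P = 27:
Qd = 158 - 4*27 = 50
Qs = 3 + 2*27 = 57
Surplus = Qs - Qd = 57 - 50 = 7

7


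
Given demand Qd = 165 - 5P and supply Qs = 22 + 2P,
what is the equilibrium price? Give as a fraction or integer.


At equilibrium, Qd = Qs.
165 - 5P = 22 + 2P
165 - 22 = 5P + 2P
143 = 7P
P* = 143/7 = 143/7

143/7


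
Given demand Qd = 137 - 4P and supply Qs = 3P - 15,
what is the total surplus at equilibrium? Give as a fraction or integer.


Find equilibrium: 137 - 4P = 3P - 15
137 + 15 = 7P
P* = 152/7 = 152/7
Q* = 3*152/7 - 15 = 351/7
Inverse demand: P = 137/4 - Q/4, so P_max = 137/4
Inverse supply: P = 5 + Q/3, so P_min = 5
CS = (1/2) * 351/7 * (137/4 - 152/7) = 123201/392
PS = (1/2) * 351/7 * (152/7 - 5) = 41067/98
TS = CS + PS = 123201/392 + 41067/98 = 41067/56

41067/56


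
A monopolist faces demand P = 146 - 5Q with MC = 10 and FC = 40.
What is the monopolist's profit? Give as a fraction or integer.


MR = MC: 146 - 10Q = 10
Q* = 68/5
P* = 146 - 5*68/5 = 78
Profit = (P* - MC)*Q* - FC
= (78 - 10)*68/5 - 40
= 68*68/5 - 40
= 4624/5 - 40 = 4424/5

4424/5


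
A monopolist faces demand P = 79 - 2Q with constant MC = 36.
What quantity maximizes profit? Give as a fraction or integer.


TR = P*Q = (79 - 2Q)Q = 79Q - 2Q^2
MR = dTR/dQ = 79 - 4Q
Set MR = MC:
79 - 4Q = 36
43 = 4Q
Q* = 43/4 = 43/4

43/4


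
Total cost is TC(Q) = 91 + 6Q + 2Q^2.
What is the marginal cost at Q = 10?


MC = dTC/dQ = 6 + 2*2*Q
At Q = 10:
MC = 6 + 4*10
MC = 6 + 40 = 46

46


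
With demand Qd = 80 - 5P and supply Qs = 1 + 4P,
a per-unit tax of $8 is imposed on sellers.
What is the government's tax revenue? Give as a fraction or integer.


With tax on sellers, new supply: Qs' = 1 + 4(P - 8)
= 4P - 31
New equilibrium quantity:
Q_new = 55/3
Tax revenue = tax * Q_new = 8 * 55/3 = 440/3

440/3


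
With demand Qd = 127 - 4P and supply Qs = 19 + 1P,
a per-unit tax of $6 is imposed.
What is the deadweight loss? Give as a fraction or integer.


Pre-tax equilibrium quantity: Q* = 203/5
Post-tax equilibrium quantity: Q_tax = 179/5
Reduction in quantity: Q* - Q_tax = 24/5
DWL = (1/2) * tax * (Q* - Q_tax)
DWL = (1/2) * 6 * 24/5 = 72/5

72/5


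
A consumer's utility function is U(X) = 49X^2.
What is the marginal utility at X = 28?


MU = dU/dX = 49*2*X^(2-1)
MU = 98*X^1
At X = 28:
MU = 98 * 28^1
MU = 98 * 28 = 2744

2744


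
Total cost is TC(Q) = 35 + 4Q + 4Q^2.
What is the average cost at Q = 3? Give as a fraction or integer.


TC(3) = 35 + 4*3 + 4*3^2
TC(3) = 35 + 12 + 36 = 83
AC = TC/Q = 83/3 = 83/3

83/3


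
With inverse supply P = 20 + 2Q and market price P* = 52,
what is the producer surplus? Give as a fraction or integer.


Minimum supply price (at Q=0): P_min = 20
Quantity supplied at P* = 52:
Q* = (52 - 20)/2 = 16
PS = (1/2) * Q* * (P* - P_min)
PS = (1/2) * 16 * (52 - 20)
PS = (1/2) * 16 * 32 = 256

256


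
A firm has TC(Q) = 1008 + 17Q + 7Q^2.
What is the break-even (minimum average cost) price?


AC(Q) = 1008/Q + 17 + 7Q
To minimize: dAC/dQ = -1008/Q^2 + 7 = 0
Q^2 = 1008/7 = 144
Q* = 12
Min AC = 1008/12 + 17 + 7*12
Min AC = 84 + 17 + 84 = 185

185


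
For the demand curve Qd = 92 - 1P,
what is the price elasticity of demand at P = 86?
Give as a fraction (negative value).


dQ/dP = -1
At P = 86: Q = 92 - 1*86 = 6
E = (dQ/dP)(P/Q) = (-1)(86/6) = -43/3

-43/3


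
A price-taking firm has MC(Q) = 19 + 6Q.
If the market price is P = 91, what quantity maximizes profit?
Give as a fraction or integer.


In perfect competition, profit is maximized where P = MC.
91 = 19 + 6Q
72 = 6Q
Q* = 72/6 = 12

12


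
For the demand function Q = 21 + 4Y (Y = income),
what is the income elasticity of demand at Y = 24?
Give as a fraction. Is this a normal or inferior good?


dQ/dY = 4
At Y = 24: Q = 21 + 4*24 = 117
Ey = (dQ/dY)(Y/Q) = 4 * 24 / 117 = 32/39
Since Ey > 0, this is a normal good.

32/39 (normal good)


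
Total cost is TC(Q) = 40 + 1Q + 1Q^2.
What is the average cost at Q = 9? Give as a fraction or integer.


TC(9) = 40 + 1*9 + 1*9^2
TC(9) = 40 + 9 + 81 = 130
AC = TC/Q = 130/9 = 130/9

130/9


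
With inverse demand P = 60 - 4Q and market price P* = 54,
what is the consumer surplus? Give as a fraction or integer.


Maximum willingness to pay (at Q=0): P_max = 60
Quantity demanded at P* = 54:
Q* = (60 - 54)/4 = 3/2
CS = (1/2) * Q* * (P_max - P*)
CS = (1/2) * 3/2 * (60 - 54)
CS = (1/2) * 3/2 * 6 = 9/2

9/2


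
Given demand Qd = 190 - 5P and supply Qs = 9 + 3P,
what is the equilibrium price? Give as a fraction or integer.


At equilibrium, Qd = Qs.
190 - 5P = 9 + 3P
190 - 9 = 5P + 3P
181 = 8P
P* = 181/8 = 181/8

181/8


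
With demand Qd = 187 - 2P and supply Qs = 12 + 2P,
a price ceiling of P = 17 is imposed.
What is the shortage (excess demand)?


At P = 17:
Qd = 187 - 2*17 = 153
Qs = 12 + 2*17 = 46
Shortage = Qd - Qs = 153 - 46 = 107

107


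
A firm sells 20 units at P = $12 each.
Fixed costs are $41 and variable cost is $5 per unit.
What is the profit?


Total Revenue = P * Q = 12 * 20 = $240
Total Cost = FC + VC*Q = 41 + 5*20 = $141
Profit = TR - TC = 240 - 141 = $99

$99


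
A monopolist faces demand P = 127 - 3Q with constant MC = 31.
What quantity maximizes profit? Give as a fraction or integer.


TR = P*Q = (127 - 3Q)Q = 127Q - 3Q^2
MR = dTR/dQ = 127 - 6Q
Set MR = MC:
127 - 6Q = 31
96 = 6Q
Q* = 96/6 = 16

16


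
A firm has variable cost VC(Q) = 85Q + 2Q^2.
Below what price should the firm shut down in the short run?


AVC(Q) = VC(Q)/Q = 85 + 2Q
AVC is increasing in Q, so minimum AVC is at Q -> 0+.
Min AVC = 85
The firm should shut down if P < 85.

85


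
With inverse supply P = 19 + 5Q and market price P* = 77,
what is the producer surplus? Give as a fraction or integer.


Minimum supply price (at Q=0): P_min = 19
Quantity supplied at P* = 77:
Q* = (77 - 19)/5 = 58/5
PS = (1/2) * Q* * (P* - P_min)
PS = (1/2) * 58/5 * (77 - 19)
PS = (1/2) * 58/5 * 58 = 1682/5

1682/5


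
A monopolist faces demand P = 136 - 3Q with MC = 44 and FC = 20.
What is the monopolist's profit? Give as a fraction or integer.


MR = MC: 136 - 6Q = 44
Q* = 46/3
P* = 136 - 3*46/3 = 90
Profit = (P* - MC)*Q* - FC
= (90 - 44)*46/3 - 20
= 46*46/3 - 20
= 2116/3 - 20 = 2056/3

2056/3


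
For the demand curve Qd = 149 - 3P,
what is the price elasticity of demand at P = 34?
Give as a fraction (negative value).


dQ/dP = -3
At P = 34: Q = 149 - 3*34 = 47
E = (dQ/dP)(P/Q) = (-3)(34/47) = -102/47

-102/47


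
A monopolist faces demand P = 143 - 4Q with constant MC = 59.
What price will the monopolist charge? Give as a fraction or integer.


MR = 143 - 8Q
Set MR = MC: 143 - 8Q = 59
Q* = 21/2
Substitute into demand:
P* = 143 - 4*21/2 = 101

101


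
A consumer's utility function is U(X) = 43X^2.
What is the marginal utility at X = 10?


MU = dU/dX = 43*2*X^(2-1)
MU = 86*X^1
At X = 10:
MU = 86 * 10^1
MU = 86 * 10 = 860

860


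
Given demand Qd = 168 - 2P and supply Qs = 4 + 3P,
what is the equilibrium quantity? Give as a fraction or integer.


First find equilibrium price:
168 - 2P = 4 + 3P
P* = 164/5 = 164/5
Then substitute into demand:
Q* = 168 - 2 * 164/5 = 512/5

512/5


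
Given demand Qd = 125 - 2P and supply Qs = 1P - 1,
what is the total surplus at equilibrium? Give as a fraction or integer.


Find equilibrium: 125 - 2P = 1P - 1
125 + 1 = 3P
P* = 126/3 = 42
Q* = 1*42 - 1 = 41
Inverse demand: P = 125/2 - Q/2, so P_max = 125/2
Inverse supply: P = 1 + Q/1, so P_min = 1
CS = (1/2) * 41 * (125/2 - 42) = 1681/4
PS = (1/2) * 41 * (42 - 1) = 1681/2
TS = CS + PS = 1681/4 + 1681/2 = 5043/4

5043/4


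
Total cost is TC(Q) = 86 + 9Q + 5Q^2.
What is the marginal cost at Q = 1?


MC = dTC/dQ = 9 + 2*5*Q
At Q = 1:
MC = 9 + 10*1
MC = 9 + 10 = 19

19


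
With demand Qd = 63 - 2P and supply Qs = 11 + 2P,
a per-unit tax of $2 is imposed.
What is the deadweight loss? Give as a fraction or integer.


Pre-tax equilibrium quantity: Q* = 37
Post-tax equilibrium quantity: Q_tax = 35
Reduction in quantity: Q* - Q_tax = 2
DWL = (1/2) * tax * (Q* - Q_tax)
DWL = (1/2) * 2 * 2 = 2

2


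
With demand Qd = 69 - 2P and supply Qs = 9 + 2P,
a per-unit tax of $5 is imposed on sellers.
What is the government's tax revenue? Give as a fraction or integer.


With tax on sellers, new supply: Qs' = 9 + 2(P - 5)
= 2P - 1
New equilibrium quantity:
Q_new = 34
Tax revenue = tax * Q_new = 5 * 34 = 170

170


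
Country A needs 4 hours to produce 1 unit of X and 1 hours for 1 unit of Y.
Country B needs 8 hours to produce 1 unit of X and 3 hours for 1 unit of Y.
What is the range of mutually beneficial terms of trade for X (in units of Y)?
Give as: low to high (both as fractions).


Opportunity cost of X for Country A = hours_X / hours_Y = 4/1 = 4 units of Y
Opportunity cost of X for Country B = hours_X / hours_Y = 8/3 = 8/3 units of Y
Terms of trade must be between the two opportunity costs.
Range: 8/3 to 4

8/3 to 4


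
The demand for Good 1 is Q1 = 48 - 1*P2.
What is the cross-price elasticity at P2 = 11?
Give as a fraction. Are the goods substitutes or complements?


dQ1/dP2 = -1
At P2 = 11: Q1 = 48 - 1*11 = 37
Exy = (dQ1/dP2)(P2/Q1) = -1 * 11 / 37 = -11/37
Since Exy < 0, the goods are complements.

-11/37 (complements)


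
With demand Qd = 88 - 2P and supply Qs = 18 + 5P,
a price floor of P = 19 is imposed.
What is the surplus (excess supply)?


At P = 19:
Qd = 88 - 2*19 = 50
Qs = 18 + 5*19 = 113
Surplus = Qs - Qd = 113 - 50 = 63

63


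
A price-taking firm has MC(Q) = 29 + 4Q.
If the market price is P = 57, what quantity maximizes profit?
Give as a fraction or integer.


In perfect competition, profit is maximized where P = MC.
57 = 29 + 4Q
28 = 4Q
Q* = 28/4 = 7

7


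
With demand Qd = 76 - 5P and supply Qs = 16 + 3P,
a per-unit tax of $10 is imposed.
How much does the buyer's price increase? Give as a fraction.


With a per-unit tax, the buyer's price increase depends on relative slopes.
Supply slope: d = 3, Demand slope: b = 5
Buyer's price increase = d * tax / (b + d)
= 3 * 10 / (5 + 3)
= 30 / 8 = 15/4

15/4


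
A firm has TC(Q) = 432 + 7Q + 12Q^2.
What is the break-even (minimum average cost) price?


AC(Q) = 432/Q + 7 + 12Q
To minimize: dAC/dQ = -432/Q^2 + 12 = 0
Q^2 = 432/12 = 36
Q* = 6
Min AC = 432/6 + 7 + 12*6
Min AC = 72 + 7 + 72 = 151

151


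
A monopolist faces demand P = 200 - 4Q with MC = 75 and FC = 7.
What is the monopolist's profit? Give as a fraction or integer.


MR = MC: 200 - 8Q = 75
Q* = 125/8
P* = 200 - 4*125/8 = 275/2
Profit = (P* - MC)*Q* - FC
= (275/2 - 75)*125/8 - 7
= 125/2*125/8 - 7
= 15625/16 - 7 = 15513/16

15513/16


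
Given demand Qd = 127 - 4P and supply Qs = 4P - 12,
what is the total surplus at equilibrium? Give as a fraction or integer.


Find equilibrium: 127 - 4P = 4P - 12
127 + 12 = 8P
P* = 139/8 = 139/8
Q* = 4*139/8 - 12 = 115/2
Inverse demand: P = 127/4 - Q/4, so P_max = 127/4
Inverse supply: P = 3 + Q/4, so P_min = 3
CS = (1/2) * 115/2 * (127/4 - 139/8) = 13225/32
PS = (1/2) * 115/2 * (139/8 - 3) = 13225/32
TS = CS + PS = 13225/32 + 13225/32 = 13225/16

13225/16


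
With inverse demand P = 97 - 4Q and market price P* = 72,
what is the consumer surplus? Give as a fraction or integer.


Maximum willingness to pay (at Q=0): P_max = 97
Quantity demanded at P* = 72:
Q* = (97 - 72)/4 = 25/4
CS = (1/2) * Q* * (P_max - P*)
CS = (1/2) * 25/4 * (97 - 72)
CS = (1/2) * 25/4 * 25 = 625/8

625/8


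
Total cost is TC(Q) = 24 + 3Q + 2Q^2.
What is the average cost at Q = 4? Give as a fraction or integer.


TC(4) = 24 + 3*4 + 2*4^2
TC(4) = 24 + 12 + 32 = 68
AC = TC/Q = 68/4 = 17

17


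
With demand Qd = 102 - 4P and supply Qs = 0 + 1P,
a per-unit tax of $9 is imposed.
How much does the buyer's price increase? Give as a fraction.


With a per-unit tax, the buyer's price increase depends on relative slopes.
Supply slope: d = 1, Demand slope: b = 4
Buyer's price increase = d * tax / (b + d)
= 1 * 9 / (4 + 1)
= 9 / 5 = 9/5

9/5


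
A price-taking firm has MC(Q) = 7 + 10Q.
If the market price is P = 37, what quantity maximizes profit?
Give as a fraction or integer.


In perfect competition, profit is maximized where P = MC.
37 = 7 + 10Q
30 = 10Q
Q* = 30/10 = 3

3
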